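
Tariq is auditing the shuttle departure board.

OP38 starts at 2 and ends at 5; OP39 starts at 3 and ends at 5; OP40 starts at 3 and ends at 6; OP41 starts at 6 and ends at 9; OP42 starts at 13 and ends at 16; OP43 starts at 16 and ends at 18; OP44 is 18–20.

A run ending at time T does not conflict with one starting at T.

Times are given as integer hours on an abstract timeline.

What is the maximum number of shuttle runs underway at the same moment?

Sort all start/end points and keep a running count:
2 start OP38 → 1
3 start OP39 → 2
3 start OP40 → 3
5 end OP38 → 2
5 end OP39 → 1
6 end OP40 → 0
6 start OP41 → 1
9 end OP41 → 0
13 start OP42 → 1
16 end OP42 → 0
16 start OP43 → 1
18 end OP43 → 0
18 start OP44 → 1
20 end OP44 → 0
Peak is 3, at 3 (OP38, OP39, OP40).

3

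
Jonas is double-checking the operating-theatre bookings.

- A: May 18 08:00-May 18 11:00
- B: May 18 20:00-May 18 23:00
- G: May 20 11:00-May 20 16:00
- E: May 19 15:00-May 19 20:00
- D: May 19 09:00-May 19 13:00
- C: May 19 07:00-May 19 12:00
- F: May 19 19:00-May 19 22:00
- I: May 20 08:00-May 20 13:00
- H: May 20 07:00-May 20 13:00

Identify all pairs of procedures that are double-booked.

Sorted by start: A, B, C, D, E, F, H, I, G.
B starts after A ends — done with A.
C starts after B ends — done with B.
D starts before C ends → C and D overlap.
E starts after C ends — done with C.
E starts after D ends — done with D.
F starts before E ends → E and F overlap.
H starts after E ends — done with E.
H starts after F ends — done with F.
I starts before H ends → H and I overlap.
G starts before H ends → H and G overlap.
G starts before I ends → I and G overlap.

C & D, E & F, G & H, G & I, H & I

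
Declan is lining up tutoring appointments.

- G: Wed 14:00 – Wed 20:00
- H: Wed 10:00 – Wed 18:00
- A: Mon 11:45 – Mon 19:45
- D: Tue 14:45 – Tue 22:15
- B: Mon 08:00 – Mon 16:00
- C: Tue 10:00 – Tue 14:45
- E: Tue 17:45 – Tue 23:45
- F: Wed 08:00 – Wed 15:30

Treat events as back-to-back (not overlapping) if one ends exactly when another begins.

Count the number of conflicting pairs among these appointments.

5

Sorted by start: B, A, C, D, E, F, H, G.
A starts before B ends → B and A overlap.
C starts after B ends — done with B.
C starts after A ends — done with A.
D starts exactly when C ends (back-to-back, no overlap) — done with C.
E starts before D ends → D and E overlap.
F starts after D ends — done with D.
F starts after E ends — done with E.
H starts before F ends → F and H overlap.
G starts before F ends → F and G overlap.
G starts before H ends → H and G overlap.
Overlapping pairs: A & B, D & E, F & G, F & H, G & H — 5 in total.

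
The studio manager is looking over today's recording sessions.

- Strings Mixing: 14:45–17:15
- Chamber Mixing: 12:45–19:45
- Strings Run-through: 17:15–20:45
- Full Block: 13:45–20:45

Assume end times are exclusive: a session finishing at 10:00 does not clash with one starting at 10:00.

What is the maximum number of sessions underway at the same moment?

3

Sort all start/end points and keep a running count:
12:45 start Chamber Mixing → 1
13:45 start Full Block → 2
14:45 start Strings Mixing → 3
17:15 end Strings Mixing → 2
17:15 start Strings Run-through → 3
19:45 end Chamber Mixing → 2
20:45 end Full Block → 1
20:45 end Strings Run-through → 0
Peak is 3, at 14:45 (Chamber Mixing, Full Block, Strings Mixing).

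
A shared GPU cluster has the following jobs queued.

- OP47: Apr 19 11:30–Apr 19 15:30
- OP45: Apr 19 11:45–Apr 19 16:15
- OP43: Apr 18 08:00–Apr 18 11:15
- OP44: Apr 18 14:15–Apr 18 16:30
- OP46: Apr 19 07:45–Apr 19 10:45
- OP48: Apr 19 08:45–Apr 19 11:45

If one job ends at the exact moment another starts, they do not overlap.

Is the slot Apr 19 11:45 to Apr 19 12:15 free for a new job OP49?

No — it overlaps OP45, OP47

OP43: ends Apr 18 11:15 at or before OP49 starts Apr 19 11:45 → clear.
OP44: ends Apr 18 16:30 at or before OP49 starts Apr 19 11:45 → clear.
OP46: ends Apr 19 10:45 at or before OP49 starts Apr 19 11:45 → clear.
OP48: ends Apr 19 11:45 at or before OP49 starts Apr 19 11:45 → clear.
OP47: starts Apr 19 11:30 before OP49 ends Apr 19 12:15, and ends Apr 19 15:30 after OP49 starts Apr 19 11:45 → overlap.
OP45: starts Apr 19 11:45 before OP49 ends Apr 19 12:15, and ends Apr 19 16:15 after OP49 starts Apr 19 11:45 → overlap.
OP49 overlaps OP45, OP47.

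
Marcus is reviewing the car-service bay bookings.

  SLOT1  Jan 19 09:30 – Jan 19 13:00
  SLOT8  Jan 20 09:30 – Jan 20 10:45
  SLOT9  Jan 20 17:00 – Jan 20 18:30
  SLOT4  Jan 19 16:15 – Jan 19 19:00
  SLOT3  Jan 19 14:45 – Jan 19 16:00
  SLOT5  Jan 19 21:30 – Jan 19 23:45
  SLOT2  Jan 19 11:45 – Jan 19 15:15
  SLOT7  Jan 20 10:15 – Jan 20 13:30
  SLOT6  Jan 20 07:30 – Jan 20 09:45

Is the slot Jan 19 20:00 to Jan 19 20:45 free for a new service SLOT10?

Yes — the slot is free

SLOT1: ends Jan 19 13:00 at or before SLOT10 starts Jan 19 20:00 → clear.
SLOT2: ends Jan 19 15:15 at or before SLOT10 starts Jan 19 20:00 → clear.
SLOT3: ends Jan 19 16:00 at or before SLOT10 starts Jan 19 20:00 → clear.
SLOT4: ends Jan 19 19:00 at or before SLOT10 starts Jan 19 20:00 → clear.
SLOT5: starts Jan 19 21:30 at or after SLOT10 ends Jan 19 20:45 → clear.
SLOT6: starts Jan 20 07:30 at or after SLOT10 ends Jan 19 20:45 → clear.
SLOT8: starts Jan 20 09:30 at or after SLOT10 ends Jan 19 20:45 → clear.
SLOT7: starts Jan 20 10:15 at or after SLOT10 ends Jan 19 20:45 → clear.
SLOT9: starts Jan 20 17:00 at or after SLOT10 ends Jan 19 20:45 → clear.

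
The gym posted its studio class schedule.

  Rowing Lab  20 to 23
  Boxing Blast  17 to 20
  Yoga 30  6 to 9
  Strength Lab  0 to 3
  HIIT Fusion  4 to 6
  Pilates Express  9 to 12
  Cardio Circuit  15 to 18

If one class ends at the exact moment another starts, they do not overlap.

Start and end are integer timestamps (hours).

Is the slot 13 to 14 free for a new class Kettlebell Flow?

Yes — the slot is free

Strength Lab: ends 3 at or before Kettlebell Flow starts 13 → clear.
HIIT Fusion: ends 6 at or before Kettlebell Flow starts 13 → clear.
Yoga 30: ends 9 at or before Kettlebell Flow starts 13 → clear.
Pilates Express: ends 12 at or before Kettlebell Flow starts 13 → clear.
Cardio Circuit: starts 15 at or after Kettlebell Flow ends 14 → clear.
Boxing Blast: starts 17 at or after Kettlebell Flow ends 14 → clear.
Rowing Lab: starts 20 at or after Kettlebell Flow ends 14 → clear.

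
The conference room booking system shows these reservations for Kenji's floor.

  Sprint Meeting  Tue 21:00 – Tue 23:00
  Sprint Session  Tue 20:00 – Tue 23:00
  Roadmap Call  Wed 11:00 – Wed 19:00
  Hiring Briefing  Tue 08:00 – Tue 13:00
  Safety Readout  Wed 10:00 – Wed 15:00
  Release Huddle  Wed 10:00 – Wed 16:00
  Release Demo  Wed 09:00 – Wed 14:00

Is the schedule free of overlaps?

No

Sorted by start: Hiring Briefing, Sprint Session, Sprint Meeting, Release Demo, Release Huddle, Safety Readout, Roadmap Call.
Sprint Session starts after Hiring Briefing ends, so nothing later overlaps Hiring Briefing either.
Sprint Meeting starts before Sprint Session ends → Sprint Session and Sprint Meeting overlap.
That's a conflict, so the schedule is not conflict-free.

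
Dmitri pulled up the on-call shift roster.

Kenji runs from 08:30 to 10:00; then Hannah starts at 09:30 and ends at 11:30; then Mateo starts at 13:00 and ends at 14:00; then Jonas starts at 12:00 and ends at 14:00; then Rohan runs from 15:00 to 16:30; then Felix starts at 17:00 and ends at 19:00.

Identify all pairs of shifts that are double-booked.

Hannah & Kenji, Jonas & Mateo

Sorted by start: Kenji, Hannah, Jonas, Mateo, Rohan, Felix.
Hannah starts before Kenji ends → Kenji and Hannah overlap.
Jonas starts after Kenji ends — done with Kenji.
Jonas starts after Hannah ends — done with Hannah.
Mateo starts before Jonas ends → Jonas and Mateo overlap.
Rohan starts after Jonas ends — done with Jonas.
Rohan starts after Mateo ends — done with Mateo.
Felix starts after Rohan ends.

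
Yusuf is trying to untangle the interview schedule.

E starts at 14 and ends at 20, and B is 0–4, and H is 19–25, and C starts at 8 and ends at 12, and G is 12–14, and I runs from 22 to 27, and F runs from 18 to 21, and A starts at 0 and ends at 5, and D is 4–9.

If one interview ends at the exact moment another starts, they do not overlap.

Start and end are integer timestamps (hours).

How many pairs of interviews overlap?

7

Two intervals overlap when each starts before the other ends.
Sorted by start: A, B, D, C, G, E, F, H, I.
B starts before A ends → A and B overlap.
D starts before A ends → A and D overlap.
C starts after A ends — done with A.
D starts exactly when B ends (back-to-back, no overlap) — done with B.
C starts before D ends → D and C overlap.
G starts after D ends — done with D.
G starts exactly when C ends (back-to-back, no overlap) — done with C.
E starts exactly when G ends (back-to-back, no overlap) — done with G.
F starts before E ends → E and F overlap.
H starts before E ends → E and H overlap.
I starts after E ends.
H starts before F ends → F and H overlap.
I starts after F ends.
I starts before H ends → H and I overlap.
Overlapping pairs: A & B, A & D, C & D, E & F, E & H, F & H, H & I — 7 in total.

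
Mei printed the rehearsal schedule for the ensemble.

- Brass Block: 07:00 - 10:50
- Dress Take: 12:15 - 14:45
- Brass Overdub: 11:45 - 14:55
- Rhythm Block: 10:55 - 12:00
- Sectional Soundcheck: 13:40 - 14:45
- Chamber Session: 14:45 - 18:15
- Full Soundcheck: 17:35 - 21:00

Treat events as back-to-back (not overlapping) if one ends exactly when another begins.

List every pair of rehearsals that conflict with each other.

Sorted by start: Brass Block, Rhythm Block, Brass Overdub, Dress Take, Sectional Soundcheck, Chamber Session, Full Soundcheck.
Rhythm Block starts after Brass Block ends — done with Brass Block.
Brass Overdub starts before Rhythm Block ends → Rhythm Block and Brass Overdub overlap.
Dress Take starts after Rhythm Block ends — done with Rhythm Block.
Dress Take starts before Brass Overdub ends → Brass Overdub and Dress Take overlap.
Sectional Soundcheck starts before Brass Overdub ends → Brass Overdub and Sectional Soundcheck overlap.
Chamber Session starts before Brass Overdub ends → Brass Overdub and Chamber Session overlap.
Full Soundcheck starts after Brass Overdub ends.
Sectional Soundcheck starts before Dress Take ends → Dress Take and Sectional Soundcheck overlap.
Chamber Session starts exactly when Dress Take ends (back-to-back, no overlap) — done with Dress Take.
Chamber Session starts exactly when Sectional Soundcheck ends (back-to-back, no overlap) — done with Sectional Soundcheck.
Full Soundcheck starts before Chamber Session ends → Chamber Session and Full Soundcheck overlap.

Brass Overdub & Chamber Session, Brass Overdub & Dress Take, Brass Overdub & Rhythm Block, Brass Overdub & Sectional Soundcheck, Chamber Session & Full Soundcheck, Dress Take & Sectional Soundcheck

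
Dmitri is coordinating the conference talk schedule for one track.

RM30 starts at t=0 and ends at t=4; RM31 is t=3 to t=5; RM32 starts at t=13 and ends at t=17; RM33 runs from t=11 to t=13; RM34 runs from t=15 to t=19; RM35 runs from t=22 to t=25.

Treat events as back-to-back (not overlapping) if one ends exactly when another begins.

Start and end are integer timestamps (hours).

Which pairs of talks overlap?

RM30 & RM31, RM32 & RM34

Sorted by start: RM30, RM31, RM33, RM32, RM34, RM35.
RM31 starts before RM30 ends → RM30 and RM31 overlap.
RM33 starts after RM30 ends; RM30 is clear from here.
RM33 starts after RM31 ends; RM31 is clear from here.
RM32 starts exactly when RM33 ends (back-to-back, no overlap); RM33 is clear from here.
RM34 starts before RM32 ends → RM32 and RM34 overlap.
RM35 starts after RM32 ends.
RM35 starts after RM34 ends.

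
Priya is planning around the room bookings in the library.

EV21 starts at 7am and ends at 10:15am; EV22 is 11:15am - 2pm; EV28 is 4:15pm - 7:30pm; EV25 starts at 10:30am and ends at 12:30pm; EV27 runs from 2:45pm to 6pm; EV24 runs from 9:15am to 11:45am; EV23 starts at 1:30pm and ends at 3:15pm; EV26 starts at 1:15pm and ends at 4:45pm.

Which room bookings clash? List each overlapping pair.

EV21 & EV24, EV22 & EV23, EV22 & EV24, EV22 & EV25, EV22 & EV26, EV23 & EV26, EV23 & EV27, EV24 & EV25, EV26 & EV27, EV26 & EV28, EV27 & EV28

Two intervals overlap when each starts before the other ends.
Sorted by start: EV21, EV24, EV25, EV22, EV26, EV23, EV27, EV28.
EV24 starts before EV21 ends → EV21 and EV24 overlap.
EV25 starts after EV21 ends; EV21 is clear from here.
EV25 starts before EV24 ends → EV24 and EV25 overlap.
EV22 starts before EV24 ends → EV24 and EV22 overlap.
EV26 starts after EV24 ends; EV24 is clear from here.
EV22 starts before EV25 ends → EV25 and EV22 overlap.
EV26 starts after EV25 ends; EV25 is clear from here.
EV26 starts before EV22 ends → EV22 and EV26 overlap.
EV23 starts before EV22 ends → EV22 and EV23 overlap.
EV27 starts after EV22 ends; EV22 is clear from here.
EV23 starts before EV26 ends → EV26 and EV23 overlap.
EV27 starts before EV26 ends → EV26 and EV27 overlap.
EV28 starts before EV26 ends → EV26 and EV28 overlap.
EV27 starts before EV23 ends → EV23 and EV27 overlap.
EV28 starts after EV23 ends.
EV28 starts before EV27 ends → EV27 and EV28 overlap.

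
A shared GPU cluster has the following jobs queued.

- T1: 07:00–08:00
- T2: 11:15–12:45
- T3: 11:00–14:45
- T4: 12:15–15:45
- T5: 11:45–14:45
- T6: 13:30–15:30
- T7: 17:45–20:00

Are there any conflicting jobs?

Check each pair: they overlap iff neither finishes before the other starts.
Sorted by start: T1, T3, T2, T5, T4, T6, T7.
T3 starts after T1 ends; T1 is clear from here.
T2 starts before T3 ends → T3 and T2 overlap.
That's a conflict, so the schedule is not conflict-free.

Yes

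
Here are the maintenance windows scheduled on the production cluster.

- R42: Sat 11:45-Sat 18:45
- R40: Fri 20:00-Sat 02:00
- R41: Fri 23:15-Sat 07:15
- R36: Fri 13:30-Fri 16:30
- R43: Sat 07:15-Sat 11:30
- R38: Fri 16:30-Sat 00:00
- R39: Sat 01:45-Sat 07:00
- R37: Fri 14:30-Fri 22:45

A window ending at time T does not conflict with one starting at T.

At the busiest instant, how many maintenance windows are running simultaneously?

3

Sort all start/end points and keep a running count:
Fri 13:30 start R36 → 1
Fri 14:30 start R37 → 2
Fri 16:30 end R36 → 1
Fri 16:30 start R38 → 2
Fri 20:00 start R40 → 3
Fri 22:45 end R37 → 2
Fri 23:15 start R41 → 3
Sat 00:00 end R38 → 2
Sat 01:45 start R39 → 3
Sat 02:00 end R40 → 2
Sat 07:00 end R39 → 1
Sat 07:15 end R41 → 0
Sat 07:15 start R43 → 1
Sat 11:30 end R43 → 0
Sat 11:45 start R42 → 1
Sat 18:45 end R42 → 0
Peak is 3, at Fri 20:00 (R37, R38, R40).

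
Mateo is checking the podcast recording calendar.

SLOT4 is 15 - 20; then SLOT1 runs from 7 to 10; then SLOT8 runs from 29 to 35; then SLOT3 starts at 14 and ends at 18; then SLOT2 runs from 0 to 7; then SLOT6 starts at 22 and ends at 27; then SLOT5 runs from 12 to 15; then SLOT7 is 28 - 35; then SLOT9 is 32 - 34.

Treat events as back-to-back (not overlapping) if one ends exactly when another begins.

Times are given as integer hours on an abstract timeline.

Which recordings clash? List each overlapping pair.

SLOT3 & SLOT4, SLOT3 & SLOT5, SLOT7 & SLOT8, SLOT7 & SLOT9, SLOT8 & SLOT9

Sorted by start: SLOT2, SLOT1, SLOT5, SLOT3, SLOT4, SLOT6, SLOT7, SLOT8, SLOT9.
SLOT1 starts exactly when SLOT2 ends (back-to-back, no overlap); SLOT2 is clear from here.
SLOT5 starts after SLOT1 ends; SLOT1 is clear from here.
SLOT3 starts before SLOT5 ends → SLOT5 and SLOT3 overlap.
SLOT4 starts exactly when SLOT5 ends (back-to-back, no overlap); SLOT5 is clear from here.
SLOT4 starts before SLOT3 ends → SLOT3 and SLOT4 overlap.
SLOT6 starts after SLOT3 ends; SLOT3 is clear from here.
SLOT6 starts after SLOT4 ends; SLOT4 is clear from here.
SLOT7 starts after SLOT6 ends; SLOT6 is clear from here.
SLOT8 starts before SLOT7 ends → SLOT7 and SLOT8 overlap.
SLOT9 starts before SLOT7 ends → SLOT7 and SLOT9 overlap.
SLOT9 starts before SLOT8 ends → SLOT8 and SLOT9 overlap.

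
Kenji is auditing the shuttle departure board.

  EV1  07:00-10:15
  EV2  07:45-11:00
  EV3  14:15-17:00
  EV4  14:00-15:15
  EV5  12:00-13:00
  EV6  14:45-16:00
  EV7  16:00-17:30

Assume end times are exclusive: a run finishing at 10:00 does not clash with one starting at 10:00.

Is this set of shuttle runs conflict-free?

No

Check each pair: they overlap iff neither finishes before the other starts.
Sorted by start: EV1, EV2, EV5, EV4, EV3, EV6, EV7.
EV2 starts before EV1 ends → EV1 and EV2 overlap.
That's a conflict, so the schedule is not conflict-free.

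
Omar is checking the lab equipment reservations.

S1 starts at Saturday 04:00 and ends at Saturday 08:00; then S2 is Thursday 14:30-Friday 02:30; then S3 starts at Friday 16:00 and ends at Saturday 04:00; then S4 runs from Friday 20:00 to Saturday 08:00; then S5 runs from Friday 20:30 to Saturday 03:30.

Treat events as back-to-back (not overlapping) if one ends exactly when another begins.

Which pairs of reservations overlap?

Sorted by start: S2, S3, S4, S5, S1.
S3 starts after S2 ends — done with S2.
S4 starts before S3 ends → S3 and S4 overlap.
S5 starts before S3 ends → S3 and S5 overlap.
S1 starts exactly when S3 ends (back-to-back, no overlap).
S5 starts before S4 ends → S4 and S5 overlap.
S1 starts before S4 ends → S4 and S1 overlap.
S1 starts after S5 ends.

S1 & S4, S3 & S4, S3 & S5, S4 & S5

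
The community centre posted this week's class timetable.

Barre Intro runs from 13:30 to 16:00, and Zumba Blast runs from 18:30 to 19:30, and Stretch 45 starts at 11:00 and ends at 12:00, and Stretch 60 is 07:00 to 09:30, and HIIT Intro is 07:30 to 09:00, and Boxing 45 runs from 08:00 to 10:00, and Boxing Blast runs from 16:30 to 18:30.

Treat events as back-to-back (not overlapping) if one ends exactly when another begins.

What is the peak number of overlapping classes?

Sweep the timeline, counting +1 at each start and −1 at each end (ends before starts at a tie):
07:00 start Stretch 60 → 1
07:30 start HIIT Intro → 2
08:00 start Boxing 45 → 3
09:00 end HIIT Intro → 2
09:30 end Stretch 60 → 1
10:00 end Boxing 45 → 0
11:00 start Stretch 45 → 1
12:00 end Stretch 45 → 0
13:30 start Barre Intro → 1
16:00 end Barre Intro → 0
16:30 start Boxing Blast → 1
18:30 end Boxing Blast → 0
18:30 start Zumba Blast → 1
19:30 end Zumba Blast → 0
Peak is 3, at 08:00 (Boxing 45, HIIT Intro, Stretch 60).

3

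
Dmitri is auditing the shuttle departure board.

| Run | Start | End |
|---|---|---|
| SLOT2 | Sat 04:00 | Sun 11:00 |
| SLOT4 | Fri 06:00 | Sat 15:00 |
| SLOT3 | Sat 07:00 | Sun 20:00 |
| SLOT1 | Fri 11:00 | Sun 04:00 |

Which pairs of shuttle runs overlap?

SLOT1 & SLOT2, SLOT1 & SLOT3, SLOT1 & SLOT4, SLOT2 & SLOT3, SLOT2 & SLOT4, SLOT3 & SLOT4

Sorted by start: SLOT4, SLOT1, SLOT2, SLOT3.
SLOT1 starts before SLOT4 ends → SLOT4 and SLOT1 overlap.
SLOT2 starts before SLOT4 ends → SLOT4 and SLOT2 overlap.
SLOT3 starts before SLOT4 ends → SLOT4 and SLOT3 overlap.
SLOT2 starts before SLOT1 ends → SLOT1 and SLOT2 overlap.
SLOT3 starts before SLOT1 ends → SLOT1 and SLOT3 overlap.
SLOT3 starts before SLOT2 ends → SLOT2 and SLOT3 overlap.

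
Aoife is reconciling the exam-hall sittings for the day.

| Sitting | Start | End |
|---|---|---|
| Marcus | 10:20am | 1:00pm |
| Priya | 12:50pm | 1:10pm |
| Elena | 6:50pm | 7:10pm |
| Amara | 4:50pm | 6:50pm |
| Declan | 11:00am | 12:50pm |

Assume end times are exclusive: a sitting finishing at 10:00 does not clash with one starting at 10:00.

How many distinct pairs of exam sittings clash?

2

Sorted by start: Marcus, Declan, Priya, Amara, Elena.
Declan starts before Marcus ends → Marcus and Declan overlap.
Priya starts before Marcus ends → Marcus and Priya overlap.
Amara starts after Marcus ends — done with Marcus.
Priya starts exactly when Declan ends (back-to-back, no overlap) — done with Declan.
Amara starts after Priya ends — done with Priya.
Elena starts exactly when Amara ends (back-to-back, no overlap).
Overlapping pairs: Declan & Marcus, Marcus & Priya — 2 in total.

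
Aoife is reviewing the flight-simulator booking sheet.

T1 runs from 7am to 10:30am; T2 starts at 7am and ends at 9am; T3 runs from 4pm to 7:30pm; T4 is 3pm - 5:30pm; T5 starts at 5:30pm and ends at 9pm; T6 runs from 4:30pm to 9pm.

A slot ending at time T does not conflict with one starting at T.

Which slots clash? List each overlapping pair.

Sorted by start: T1, T2, T4, T3, T6, T5.
T2 starts before T1 ends → T1 and T2 overlap.
T4 starts after T1 ends; T1 is clear from here.
T4 starts after T2 ends; T2 is clear from here.
T3 starts before T4 ends → T4 and T3 overlap.
T6 starts before T4 ends → T4 and T6 overlap.
T5 starts exactly when T4 ends (back-to-back, no overlap).
T6 starts before T3 ends → T3 and T6 overlap.
T5 starts before T3 ends → T3 and T5 overlap.
T5 starts before T6 ends → T6 and T5 overlap.

T1 & T2, T3 & T4, T3 & T5, T3 & T6, T4 & T6, T5 & T6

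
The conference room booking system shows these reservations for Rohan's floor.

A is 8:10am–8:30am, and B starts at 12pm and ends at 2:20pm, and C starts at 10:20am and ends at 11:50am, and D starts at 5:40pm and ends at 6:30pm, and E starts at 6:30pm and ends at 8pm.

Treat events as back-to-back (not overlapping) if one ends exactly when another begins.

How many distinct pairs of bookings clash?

Sorted by start: A, C, B, D, E.
C starts after A ends — done with A.
B starts after C ends — done with C.
D starts after B ends — done with B.
E starts exactly when D ends (back-to-back, no overlap).
No pair overlaps.

0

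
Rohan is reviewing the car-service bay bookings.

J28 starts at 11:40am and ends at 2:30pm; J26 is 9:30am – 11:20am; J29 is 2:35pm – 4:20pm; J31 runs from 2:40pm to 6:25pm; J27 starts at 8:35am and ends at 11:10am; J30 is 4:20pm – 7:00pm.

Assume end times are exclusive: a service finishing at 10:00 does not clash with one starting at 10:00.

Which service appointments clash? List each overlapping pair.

J26 & J27, J29 & J31, J30 & J31

Check each pair: they overlap iff neither finishes before the other starts.
Sorted by start: J27, J26, J28, J29, J31, J30.
J26 starts before J27 ends → J27 and J26 overlap.
J28 starts after J27 ends; J27 is clear from here.
J28 starts after J26 ends; J26 is clear from here.
J29 starts after J28 ends; J28 is clear from here.
J31 starts before J29 ends → J29 and J31 overlap.
J30 starts exactly when J29 ends (back-to-back, no overlap).
J30 starts before J31 ends → J31 and J30 overlap.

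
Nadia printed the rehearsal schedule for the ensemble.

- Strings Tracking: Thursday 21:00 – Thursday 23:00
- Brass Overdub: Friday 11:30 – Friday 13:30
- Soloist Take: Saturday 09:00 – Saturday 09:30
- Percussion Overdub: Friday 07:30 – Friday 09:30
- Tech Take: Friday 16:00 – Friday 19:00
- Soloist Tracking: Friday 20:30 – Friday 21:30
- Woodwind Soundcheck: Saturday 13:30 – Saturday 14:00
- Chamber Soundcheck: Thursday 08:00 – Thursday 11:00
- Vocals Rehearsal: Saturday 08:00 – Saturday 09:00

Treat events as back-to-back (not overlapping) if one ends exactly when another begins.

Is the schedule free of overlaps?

Yes

Check each pair: they overlap iff neither finishes before the other starts.
Sorted by start: Chamber Soundcheck, Strings Tracking, Percussion Overdub, Brass Overdub, Tech Take, Soloist Tracking, Vocals Rehearsal, Soloist Take, Woodwind Soundcheck.
Strings Tracking starts after Chamber Soundcheck ends; Chamber Soundcheck is clear from here.
Percussion Overdub starts after Strings Tracking ends; Strings Tracking is clear from here.
Brass Overdub starts after Percussion Overdub ends; Percussion Overdub is clear from here.
Tech Take starts after Brass Overdub ends; Brass Overdub is clear from here.
Soloist Tracking starts after Tech Take ends; Tech Take is clear from here.
Vocals Rehearsal starts after Soloist Tracking ends; Soloist Tracking is clear from here.
Soloist Take starts exactly when Vocals Rehearsal ends (back-to-back, no overlap); Vocals Rehearsal is clear from here.
Woodwind Soundcheck starts after Soloist Take ends.
Every pair is clear; the schedule has no overlaps.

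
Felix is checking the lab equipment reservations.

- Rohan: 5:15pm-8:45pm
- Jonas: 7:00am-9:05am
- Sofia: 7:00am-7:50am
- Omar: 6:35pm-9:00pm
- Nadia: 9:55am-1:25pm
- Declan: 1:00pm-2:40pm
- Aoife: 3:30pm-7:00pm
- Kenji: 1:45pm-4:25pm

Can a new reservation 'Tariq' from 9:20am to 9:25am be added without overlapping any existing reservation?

Yes — the slot is free

Sofia: ends 7:50am at or before Tariq starts 9:20am → clear.
Jonas: ends 9:05am at or before Tariq starts 9:20am → clear.
Nadia: starts 9:55am at or after Tariq ends 9:25am → clear.
Declan: starts 1:00pm at or after Tariq ends 9:25am → clear.
Kenji: starts 1:45pm at or after Tariq ends 9:25am → clear.
Aoife: starts 3:30pm at or after Tariq ends 9:25am → clear.
Rohan: starts 5:15pm at or after Tariq ends 9:25am → clear.
Omar: starts 6:35pm at or after Tariq ends 9:25am → clear.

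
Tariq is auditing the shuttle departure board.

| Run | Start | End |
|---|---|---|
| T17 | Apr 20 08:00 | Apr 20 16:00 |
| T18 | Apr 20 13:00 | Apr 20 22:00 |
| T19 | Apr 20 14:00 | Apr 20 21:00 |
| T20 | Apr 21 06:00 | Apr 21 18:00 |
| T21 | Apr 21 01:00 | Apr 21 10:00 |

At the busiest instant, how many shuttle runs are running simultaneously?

Walk through starts and ends in time order (an end at T is processed before a start at T):
Apr 20 08:00 start T17 → 1
Apr 20 13:00 start T18 → 2
Apr 20 14:00 start T19 → 3
Apr 20 16:00 end T17 → 2
Apr 20 21:00 end T19 → 1
Apr 20 22:00 end T18 → 0
Apr 21 01:00 start T21 → 1
Apr 21 06:00 start T20 → 2
Apr 21 10:00 end T21 → 1
Apr 21 18:00 end T20 → 0
Peak is 3, at Apr 20 14:00 (T17, T18, T19).

3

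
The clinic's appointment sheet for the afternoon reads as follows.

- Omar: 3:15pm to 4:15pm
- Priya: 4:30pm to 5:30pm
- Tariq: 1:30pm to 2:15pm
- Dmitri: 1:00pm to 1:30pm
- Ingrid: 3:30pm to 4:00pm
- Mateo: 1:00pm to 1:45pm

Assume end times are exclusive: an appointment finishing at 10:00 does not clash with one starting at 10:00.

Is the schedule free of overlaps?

No

Sorted by start: Mateo, Dmitri, Tariq, Omar, Ingrid, Priya.
Dmitri starts before Mateo ends → Mateo and Dmitri overlap.
That's a conflict, so the schedule is not conflict-free.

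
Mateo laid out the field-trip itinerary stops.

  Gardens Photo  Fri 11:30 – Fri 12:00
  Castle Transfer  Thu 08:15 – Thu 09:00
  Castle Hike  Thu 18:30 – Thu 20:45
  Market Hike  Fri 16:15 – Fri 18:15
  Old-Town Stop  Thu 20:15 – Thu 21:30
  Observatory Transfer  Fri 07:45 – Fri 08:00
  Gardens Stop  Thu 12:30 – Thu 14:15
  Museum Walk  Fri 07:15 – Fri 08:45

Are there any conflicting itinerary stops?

Yes

Sorted by start: Castle Transfer, Gardens Stop, Castle Hike, Old-Town Stop, Museum Walk, Observatory Transfer, Gardens Photo, Market Hike.
Gardens Stop starts after Castle Transfer ends, so Castle Transfer has no further overlaps.
Castle Hike starts after Gardens Stop ends, so Gardens Stop has no further overlaps.
Old-Town Stop starts before Castle Hike ends → Castle Hike and Old-Town Stop overlap.
That's a conflict, so the schedule is not conflict-free.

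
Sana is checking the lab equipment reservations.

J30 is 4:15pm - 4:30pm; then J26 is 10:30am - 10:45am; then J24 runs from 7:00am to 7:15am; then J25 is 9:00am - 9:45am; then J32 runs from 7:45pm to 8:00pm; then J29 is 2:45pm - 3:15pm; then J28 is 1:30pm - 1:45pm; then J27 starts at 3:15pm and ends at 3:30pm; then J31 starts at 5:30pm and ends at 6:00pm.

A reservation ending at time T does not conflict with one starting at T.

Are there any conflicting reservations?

Check each pair: they overlap iff neither finishes before the other starts.
Sorted by start: J24, J25, J26, J28, J29, J27, J30, J31, J32.
J25 starts after J24 ends — done with J24.
J26 starts after J25 ends — done with J25.
J28 starts after J26 ends — done with J26.
J29 starts after J28 ends — done with J28.
J27 starts exactly when J29 ends (back-to-back, no overlap) — done with J29.
J30 starts after J27 ends — done with J27.
J31 starts after J30 ends — done with J30.
J32 starts after J31 ends.
Every pair is clear; the schedule has no overlaps.

No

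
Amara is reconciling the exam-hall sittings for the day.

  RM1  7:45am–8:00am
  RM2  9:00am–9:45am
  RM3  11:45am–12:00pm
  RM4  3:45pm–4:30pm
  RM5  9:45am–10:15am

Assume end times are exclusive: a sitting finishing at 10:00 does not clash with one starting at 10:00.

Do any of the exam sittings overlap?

Sorted by start: RM1, RM2, RM5, RM3, RM4.
RM2 starts after RM1 ends, so nothing later overlaps RM1 either.
RM5 starts exactly when RM2 ends (back-to-back, no overlap), so nothing later overlaps RM2 either.
RM3 starts after RM5 ends, so nothing later overlaps RM5 either.
RM4 starts after RM3 ends.
Every pair is clear; the schedule has no overlaps.

No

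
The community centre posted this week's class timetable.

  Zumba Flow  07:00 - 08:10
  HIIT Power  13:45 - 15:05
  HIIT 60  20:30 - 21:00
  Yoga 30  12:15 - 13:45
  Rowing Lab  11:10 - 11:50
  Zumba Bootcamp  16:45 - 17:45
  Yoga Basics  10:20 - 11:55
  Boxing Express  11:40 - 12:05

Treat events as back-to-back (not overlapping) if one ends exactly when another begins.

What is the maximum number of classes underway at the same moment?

3

Sort all start/end points and keep a running count:
07:00 start Zumba Flow → 1
08:10 end Zumba Flow → 0
10:20 start Yoga Basics → 1
11:10 start Rowing Lab → 2
11:40 start Boxing Express → 3
11:50 end Rowing Lab → 2
11:55 end Yoga Basics → 1
12:05 end Boxing Express → 0
12:15 start Yoga 30 → 1
13:45 end Yoga 30 → 0
13:45 start HIIT Power → 1
15:05 end HIIT Power → 0
16:45 start Zumba Bootcamp → 1
17:45 end Zumba Bootcamp → 0
20:30 start HIIT 60 → 1
21:00 end HIIT 60 → 0
Peak is 3, at 11:40 (Boxing Express, Rowing Lab, Yoga Basics).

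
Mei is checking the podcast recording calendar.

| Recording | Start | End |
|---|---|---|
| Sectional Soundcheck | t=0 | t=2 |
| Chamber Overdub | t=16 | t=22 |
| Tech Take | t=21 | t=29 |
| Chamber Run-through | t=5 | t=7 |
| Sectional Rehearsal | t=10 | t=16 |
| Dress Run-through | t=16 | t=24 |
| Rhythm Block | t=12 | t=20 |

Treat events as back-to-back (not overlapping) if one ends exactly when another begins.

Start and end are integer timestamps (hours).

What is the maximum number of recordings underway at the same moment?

3

Sweep the timeline, counting +1 at each start and −1 at each end (ends before starts at a tie):
t=0 start Sectional Soundcheck → 1
t=2 end Sectional Soundcheck → 0
t=5 start Chamber Run-through → 1
t=7 end Chamber Run-through → 0
t=10 start Sectional Rehearsal → 1
t=12 start Rhythm Block → 2
t=16 end Sectional Rehearsal → 1
t=16 start Chamber Overdub → 2
t=16 start Dress Run-through → 3
t=20 end Rhythm Block → 2
t=21 start Tech Take → 3
t=22 end Chamber Overdub → 2
t=24 end Dress Run-through → 1
t=29 end Tech Take → 0
Peak is 3, at t=16 (Chamber Overdub, Dress Run-through, Rhythm Block).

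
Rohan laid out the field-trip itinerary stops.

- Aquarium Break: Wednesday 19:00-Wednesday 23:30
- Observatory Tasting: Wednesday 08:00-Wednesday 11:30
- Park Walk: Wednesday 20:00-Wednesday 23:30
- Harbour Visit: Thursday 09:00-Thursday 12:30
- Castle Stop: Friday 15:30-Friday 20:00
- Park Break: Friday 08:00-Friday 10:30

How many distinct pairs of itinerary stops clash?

Check each pair: they overlap iff neither finishes before the other starts.
Sorted by start: Observatory Tasting, Aquarium Break, Park Walk, Harbour Visit, Park Break, Castle Stop.
Aquarium Break starts after Observatory Tasting ends; Observatory Tasting is clear from here.
Park Walk starts before Aquarium Break ends → Aquarium Break and Park Walk overlap.
Harbour Visit starts after Aquarium Break ends; Aquarium Break is clear from here.
Harbour Visit starts after Park Walk ends; Park Walk is clear from here.
Park Break starts after Harbour Visit ends; Harbour Visit is clear from here.
Castle Stop starts after Park Break ends.
Overlapping pairs: Aquarium Break & Park Walk — 1 in total.

1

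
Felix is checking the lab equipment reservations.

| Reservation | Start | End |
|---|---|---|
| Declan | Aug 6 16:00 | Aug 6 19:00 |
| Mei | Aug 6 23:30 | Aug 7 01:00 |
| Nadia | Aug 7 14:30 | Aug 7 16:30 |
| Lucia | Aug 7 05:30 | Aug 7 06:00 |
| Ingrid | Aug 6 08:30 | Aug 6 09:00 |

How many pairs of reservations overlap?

Check each pair: they overlap iff neither finishes before the other starts.
Sorted by start: Ingrid, Declan, Mei, Lucia, Nadia.
Declan starts after Ingrid ends, so nothing later overlaps Ingrid either.
Mei starts after Declan ends, so nothing later overlaps Declan either.
Lucia starts after Mei ends, so nothing later overlaps Mei either.
Nadia starts after Lucia ends.
No pair overlaps.

0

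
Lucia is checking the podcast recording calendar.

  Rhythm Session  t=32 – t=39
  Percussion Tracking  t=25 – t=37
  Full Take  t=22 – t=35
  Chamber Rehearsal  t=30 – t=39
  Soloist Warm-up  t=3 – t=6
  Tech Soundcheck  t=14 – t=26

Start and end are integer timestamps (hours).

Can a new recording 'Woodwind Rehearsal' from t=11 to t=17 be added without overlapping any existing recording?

Soloist Warm-up: ends t=6 at or before Woodwind Rehearsal starts t=11 → clear.
Tech Soundcheck: starts t=14 before Woodwind Rehearsal ends t=17, and ends t=26 after Woodwind Rehearsal starts t=11 → overlap.
Full Take: starts t=22 at or after Woodwind Rehearsal ends t=17 → clear.
Percussion Tracking: starts t=25 at or after Woodwind Rehearsal ends t=17 → clear.
Chamber Rehearsal: starts t=30 at or after Woodwind Rehearsal ends t=17 → clear.
Rhythm Session: starts t=32 at or after Woodwind Rehearsal ends t=17 → clear.
Woodwind Rehearsal overlaps Tech Soundcheck.

No — it overlaps Tech Soundcheck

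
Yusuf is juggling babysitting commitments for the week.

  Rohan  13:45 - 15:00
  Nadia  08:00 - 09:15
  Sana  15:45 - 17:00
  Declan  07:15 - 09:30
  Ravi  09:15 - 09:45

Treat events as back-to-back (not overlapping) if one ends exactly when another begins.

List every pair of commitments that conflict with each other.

Declan & Nadia, Declan & Ravi

Two intervals overlap when each starts before the other ends.
Sorted by start: Declan, Nadia, Ravi, Rohan, Sana.
Nadia starts before Declan ends → Declan and Nadia overlap.
Ravi starts before Declan ends → Declan and Ravi overlap.
Rohan starts after Declan ends — done with Declan.
Ravi starts exactly when Nadia ends (back-to-back, no overlap) — done with Nadia.
Rohan starts after Ravi ends — done with Ravi.
Sana starts after Rohan ends.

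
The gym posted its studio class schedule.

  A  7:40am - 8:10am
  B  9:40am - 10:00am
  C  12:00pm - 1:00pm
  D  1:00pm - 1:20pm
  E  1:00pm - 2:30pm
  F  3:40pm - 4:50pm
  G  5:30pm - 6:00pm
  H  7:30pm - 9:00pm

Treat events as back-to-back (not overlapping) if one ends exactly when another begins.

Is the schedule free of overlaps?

No

Sorted by start: A, B, C, D, E, F, G, H.
B starts after A ends, so A has no further overlaps.
C starts after B ends, so B has no further overlaps.
D starts exactly when C ends (back-to-back, no overlap), so C has no further overlaps.
E starts before D ends → D and E overlap.
That's a conflict, so the schedule is not conflict-free.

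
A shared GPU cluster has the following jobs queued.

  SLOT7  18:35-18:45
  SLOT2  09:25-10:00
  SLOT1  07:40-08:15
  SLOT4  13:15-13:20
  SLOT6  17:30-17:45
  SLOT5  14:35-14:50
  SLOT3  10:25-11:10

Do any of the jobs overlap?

Sorted by start: SLOT1, SLOT2, SLOT3, SLOT4, SLOT5, SLOT6, SLOT7.
SLOT2 starts after SLOT1 ends, so nothing later overlaps SLOT1 either.
SLOT3 starts after SLOT2 ends, so nothing later overlaps SLOT2 either.
SLOT4 starts after SLOT3 ends, so nothing later overlaps SLOT3 either.
SLOT5 starts after SLOT4 ends, so nothing later overlaps SLOT4 either.
SLOT6 starts after SLOT5 ends, so nothing later overlaps SLOT5 either.
SLOT7 starts after SLOT6 ends.
Every pair is clear; the schedule has no overlaps.

No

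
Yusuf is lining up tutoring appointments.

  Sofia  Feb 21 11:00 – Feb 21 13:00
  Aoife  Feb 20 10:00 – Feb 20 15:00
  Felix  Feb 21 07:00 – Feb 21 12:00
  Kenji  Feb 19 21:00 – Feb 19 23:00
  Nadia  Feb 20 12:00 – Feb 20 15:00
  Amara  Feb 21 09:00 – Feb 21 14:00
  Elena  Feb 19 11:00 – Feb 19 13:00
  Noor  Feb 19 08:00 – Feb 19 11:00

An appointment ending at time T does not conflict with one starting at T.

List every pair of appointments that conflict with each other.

Amara & Felix, Amara & Sofia, Aoife & Nadia, Felix & Sofia

Sorted by start: Noor, Elena, Kenji, Aoife, Nadia, Felix, Amara, Sofia.
Elena starts exactly when Noor ends (back-to-back, no overlap), so Noor has no further overlaps.
Kenji starts after Elena ends, so Elena has no further overlaps.
Aoife starts after Kenji ends, so Kenji has no further overlaps.
Nadia starts before Aoife ends → Aoife and Nadia overlap.
Felix starts after Aoife ends, so Aoife has no further overlaps.
Felix starts after Nadia ends, so Nadia has no further overlaps.
Amara starts before Felix ends → Felix and Amara overlap.
Sofia starts before Felix ends → Felix and Sofia overlap.
Sofia starts before Amara ends → Amara and Sofia overlap.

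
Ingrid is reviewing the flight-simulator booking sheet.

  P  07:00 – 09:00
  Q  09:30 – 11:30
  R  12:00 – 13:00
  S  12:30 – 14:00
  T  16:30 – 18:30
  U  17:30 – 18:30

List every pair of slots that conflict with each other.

Sorted by start: P, Q, R, S, T, U.
Q starts after P ends, so P has no further overlaps.
R starts after Q ends, so Q has no further overlaps.
S starts before R ends → R and S overlap.
T starts after R ends, so R has no further overlaps.
T starts after S ends, so S has no further overlaps.
U starts before T ends → T and U overlap.

R & S, T & U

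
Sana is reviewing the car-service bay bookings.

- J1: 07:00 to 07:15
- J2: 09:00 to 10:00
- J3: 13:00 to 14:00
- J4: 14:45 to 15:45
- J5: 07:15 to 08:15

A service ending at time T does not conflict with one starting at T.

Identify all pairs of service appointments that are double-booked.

none

Sorted by start: J1, J5, J2, J3, J4.
J5 starts exactly when J1 ends (back-to-back, no overlap); J1 is clear from here.
J2 starts after J5 ends; J5 is clear from here.
J3 starts after J2 ends; J2 is clear from here.
J4 starts after J3 ends.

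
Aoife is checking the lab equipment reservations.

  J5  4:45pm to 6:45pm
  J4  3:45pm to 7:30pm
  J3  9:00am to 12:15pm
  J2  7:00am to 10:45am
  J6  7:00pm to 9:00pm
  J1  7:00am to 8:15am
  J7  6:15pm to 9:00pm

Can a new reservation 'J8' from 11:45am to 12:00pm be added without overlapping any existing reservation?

J1: ends 8:15am at or before J8 starts 11:45am → clear.
J2: ends 10:45am at or before J8 starts 11:45am → clear.
J3: starts 9:00am before J8 ends 12:00pm, and ends 12:15pm after J8 starts 11:45am → overlap.
J4: starts 3:45pm at or after J8 ends 12:00pm → clear.
J5: starts 4:45pm at or after J8 ends 12:00pm → clear.
J7: starts 6:15pm at or after J8 ends 12:00pm → clear.
J6: starts 7:00pm at or after J8 ends 12:00pm → clear.
J8 overlaps J3.

No — it overlaps J3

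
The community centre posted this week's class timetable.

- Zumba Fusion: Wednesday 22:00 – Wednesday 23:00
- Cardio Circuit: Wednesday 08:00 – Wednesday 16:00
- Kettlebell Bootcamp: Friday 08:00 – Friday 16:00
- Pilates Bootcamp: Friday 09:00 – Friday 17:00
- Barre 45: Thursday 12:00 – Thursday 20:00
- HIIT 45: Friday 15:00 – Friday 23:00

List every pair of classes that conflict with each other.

HIIT 45 & Kettlebell Bootcamp, HIIT 45 & Pilates Bootcamp, Kettlebell Bootcamp & Pilates Bootcamp

Sorted by start: Cardio Circuit, Zumba Fusion, Barre 45, Kettlebell Bootcamp, Pilates Bootcamp, HIIT 45.
Zumba Fusion starts after Cardio Circuit ends, so nothing later overlaps Cardio Circuit either.
Barre 45 starts after Zumba Fusion ends, so nothing later overlaps Zumba Fusion either.
Kettlebell Bootcamp starts after Barre 45 ends, so nothing later overlaps Barre 45 either.
Pilates Bootcamp starts before Kettlebell Bootcamp ends → Kettlebell Bootcamp and Pilates Bootcamp overlap.
HIIT 45 starts before Kettlebell Bootcamp ends → Kettlebell Bootcamp and HIIT 45 overlap.
HIIT 45 starts before Pilates Bootcamp ends → Pilates Bootcamp and HIIT 45 overlap.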